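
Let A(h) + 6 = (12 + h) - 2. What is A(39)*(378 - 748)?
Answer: -15910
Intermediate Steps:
A(h) = 4 + h (A(h) = -6 + ((12 + h) - 2) = -6 + (10 + h) = 4 + h)
A(39)*(378 - 748) = (4 + 39)*(378 - 748) = 43*(-370) = -15910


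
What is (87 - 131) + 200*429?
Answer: 85756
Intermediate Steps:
(87 - 131) + 200*429 = -44 + 85800 = 85756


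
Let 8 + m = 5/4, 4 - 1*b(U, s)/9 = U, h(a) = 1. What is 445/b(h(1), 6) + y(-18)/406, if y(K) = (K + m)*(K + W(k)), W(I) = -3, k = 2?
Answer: 111259/6264 ≈ 17.762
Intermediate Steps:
b(U, s) = 36 - 9*U
m = -27/4 (m = -8 + 5/4 = -27/4 ≈ -6.7500)
y(K) = (-3 + K)*(-27/4 + K) (y(K) = (K - 27/4)*(K - 3) = (-27/4 + K)*(-3 + K) = (-3 + K)*(-27/4 + K))
445/b(h(1), 6) + y(-18)/406 = 445/(36 - 9*1) + (81/4 + (-18)**2 - 39/4*(-18))/406 = 445/(36 - 9) + (81/4 + 324 + 351/2)*(1/406) = 445/27 + (2079/4)*(1/406) = 445*(1/27) + 297/232 = 445/27 + 297/232 = 111259/6264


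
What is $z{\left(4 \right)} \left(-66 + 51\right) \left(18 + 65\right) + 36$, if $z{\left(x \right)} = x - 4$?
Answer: $36$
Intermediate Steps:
$z{\left(x \right)} = -4 + x$
$z{\left(4 \right)} \left(-66 + 51\right) \left(18 + 65\right) + 36 = \left(-4 + 4\right) \left(-66 + 51\right) \left(18 + 65\right) + 36 = 0 \left(\left(-15\right) 83\right) + 36 = 0 \left(-1245\right) + 36 = 0 + 36 = 36$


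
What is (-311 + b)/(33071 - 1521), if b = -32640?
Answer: -32951/31550 ≈ -1.0444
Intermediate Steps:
(-311 + b)/(33071 - 1521) = (-311 - 32640)/(33071 - 1521) = -32951/31550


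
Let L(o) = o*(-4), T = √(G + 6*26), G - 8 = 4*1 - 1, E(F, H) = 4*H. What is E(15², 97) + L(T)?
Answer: 388 - 4*√167 ≈ 336.31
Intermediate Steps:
G = 11 (G = 8 + (4*1 - 1) = 8 + (4 - 1) = 8 + 3 = 11)
T = √167 (T = √(11 + 6*26) = √(11 + 156) = √167 ≈ 12.923)
L(o) = -4*o
E(15², 97) + L(T) = 4*97 - 4*√167 = 388 - 4*√167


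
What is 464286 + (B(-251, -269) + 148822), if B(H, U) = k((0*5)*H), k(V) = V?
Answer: 613108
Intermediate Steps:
B(H, U) = 0 (B(H, U) = (0*5)*H = 0*H = 0)
464286 + (B(-251, -269) + 148822) = 464286 + (0 + 148822) = 464286 + 148822 = 613108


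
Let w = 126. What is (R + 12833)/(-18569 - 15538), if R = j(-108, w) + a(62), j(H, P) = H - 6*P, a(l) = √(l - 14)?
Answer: -11969/34107 - 4*√3/34107 ≈ -0.35113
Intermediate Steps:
a(l) = √(-14 + l)
R = -864 + 4*√3 (R = (-108 - 6*126) + √(-14 + 62) = (-108 - 756) + √48 = -864 + 4*√3 ≈ -857.07)
(R + 12833)/(-18569 - 15538) = ((-864 + 4*√3) + 12833)/(-18569 - 15538) = (11969 + 4*√3)/(-34107) = (11969 + 4*√3)*(-1/34107) = -11969/34107 - 4*√3/34107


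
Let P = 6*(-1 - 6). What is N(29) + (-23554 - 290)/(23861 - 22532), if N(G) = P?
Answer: -26554/443 ≈ -59.941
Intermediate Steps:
P = -42 (P = 6*(-7) = -42)
N(G) = -42
N(29) + (-23554 - 290)/(23861 - 22532) = -42 + (-23554 - 290)/(23861 - 22532) = -42 - 23844/1329 = -42 - 23844*1/1329 = -42 - 7948/443 = -26554/443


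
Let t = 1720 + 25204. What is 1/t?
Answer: 1/26924 ≈ 3.7142e-5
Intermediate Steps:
t = 26924
1/t = 1/26924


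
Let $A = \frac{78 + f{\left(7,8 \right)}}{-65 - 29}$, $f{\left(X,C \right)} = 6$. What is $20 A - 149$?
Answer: $- \frac{7843}{47} \approx -166.87$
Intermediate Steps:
$A = - \frac{42}{47}$ ($A = \frac{78 + 6}{-65 - 29} = \frac{84}{-94} = 84 \left(- \frac{1}{94}\right) = - \frac{42}{47} \approx -0.89362$)
$20 A - 149 = 20 \left(- \frac{42}{47}\right) - 149 = - \frac{840}{47} - 149 = - \frac{7843}{47}$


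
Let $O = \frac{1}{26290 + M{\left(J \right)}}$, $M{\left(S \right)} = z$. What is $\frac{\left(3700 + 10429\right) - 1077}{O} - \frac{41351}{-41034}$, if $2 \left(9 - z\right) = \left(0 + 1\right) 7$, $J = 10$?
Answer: $\frac{14083232648795}{41034} \approx 3.4321 \cdot 10^{8}$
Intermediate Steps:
$z = \frac{11}{2}$ ($z = 9 - \frac{\left(0 + 1\right) 7}{2} = 9 - \frac{1 \cdot 7}{2} = 9 - \frac{7}{2} = \frac{11}{2} \approx 5.5$)
$M{\left(S \right)} = \frac{11}{2}$
$O = \frac{2}{52591}$ ($O = \frac{1}{26290 + \frac{11}{2}} = \frac{1}{\frac{52591}{2}} = \frac{2}{52591} \approx 3.8029 \cdot 10^{-5}$)
$\frac{\left(3700 + 10429\right) - 1077}{O} - \frac{41351}{-41034} = \frac{\left(3700 + 10429\right) - 1077}{\frac{2}{52591}} - \frac{41351}{-41034} = \left(14129 - 1077\right) \frac{52591}{2} - - \frac{41351}{41034} = 13052 \cdot \frac{52591}{2} + \frac{41351}{41034} = 343208866 + \frac{41351}{41034} = \frac{14083232648795}{41034}$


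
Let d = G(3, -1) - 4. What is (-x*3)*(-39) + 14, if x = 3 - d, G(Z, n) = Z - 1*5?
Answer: 1067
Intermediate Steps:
G(Z, n) = -5 + Z (G(Z, n) = Z - 5 = -5 + Z)
d = -6 (d = (-5 + 3) - 4 = -2 - 4 = -6)
x = 9 (x = 3 - 1*(-6) = 3 + 6 = 9)
(-x*3)*(-39) + 14 = (-1*9*3)*(-39) + 14 = -9*3*(-39) + 14 = -27*(-39) + 14 = 1053 + 14 = 1067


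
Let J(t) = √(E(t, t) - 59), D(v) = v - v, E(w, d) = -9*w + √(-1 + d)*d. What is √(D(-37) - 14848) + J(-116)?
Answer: √(985 - 348*I*√13) + 16*I*√58 ≈ 35.918 + 104.39*I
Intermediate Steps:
E(w, d) = -9*w + d*√(-1 + d)
D(v) = 0
J(t) = √(-59 - 9*t + t*√(-1 + t)) (J(t) = √((-9*t + t*√(-1 + t)) - 59) = √(-59 - 9*t + t*√(-1 + t)))
√(D(-37) - 14848) + J(-116) = √(0 - 14848) + √(-59 - 9*(-116) - 116*√(-1 - 116)) = √(-14848) + √(-59 + 1044 - 348*I*√13) = 16*I*√58 + √(-59 + 1044 - 348*I*√13) = 16*I*√58 + √(985 - 348*I*√13) = √(985 - 348*I*√13) + 16*I*√58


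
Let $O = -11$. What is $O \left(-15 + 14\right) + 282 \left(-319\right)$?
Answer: $-89947$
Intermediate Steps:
$O \left(-15 + 14\right) + 282 \left(-319\right) = - 11 \left(-15 + 14\right) + 282 \left(-319\right) = \left(-11\right) \left(-1\right) - 89958 = 11 - 89958 = -89947$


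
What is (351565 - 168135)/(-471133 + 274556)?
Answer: -183430/196577 ≈ -0.93312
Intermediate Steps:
(351565 - 168135)/(-471133 + 274556) = 183430/(-196577) = 183430*(-1/196577) = -183430/196577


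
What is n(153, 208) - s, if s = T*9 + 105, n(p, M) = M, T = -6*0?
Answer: 103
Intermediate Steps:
T = 0
s = 105 (s = 0*9 + 105 = 0 + 105 = 105)
n(153, 208) - s = 208 - 1*105 = 208 - 105 = 103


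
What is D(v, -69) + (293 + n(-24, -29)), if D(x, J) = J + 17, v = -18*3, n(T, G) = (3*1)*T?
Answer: 169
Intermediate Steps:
n(T, G) = 3*T
v = -54
D(x, J) = 17 + J
D(v, -69) + (293 + n(-24, -29)) = (17 - 69) + (293 + 3*(-24)) = -52 + (293 - 72) = -52 + 221 = 169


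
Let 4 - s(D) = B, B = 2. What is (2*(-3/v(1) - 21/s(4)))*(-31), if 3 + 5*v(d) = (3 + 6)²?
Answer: 8618/13 ≈ 662.92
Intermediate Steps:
v(d) = 78/5 (v(d) = -⅗ + (3 + 6)²/5 = -⅗ + (⅕)*9² = -⅗ + (⅕)*81 = -⅗ + 81/5 = 78/5)
s(D) = 2 (s(D) = 4 - 1*2 = 4 - 2 = 2)
(2*(-3/v(1) - 21/s(4)))*(-31) = (2*(-3/78/5 - 21/2))*(-31) = (2*(-3*5/78 - 21*½))*(-31) = (2*(-5/26 - 21/2))*(-31) = (2*(-139/13))*(-31) = -278/13*(-31) = 8618/13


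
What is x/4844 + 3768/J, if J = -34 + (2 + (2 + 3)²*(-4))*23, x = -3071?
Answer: -1579915/692692 ≈ -2.2808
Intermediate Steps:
J = -2288 (J = -34 + (2 + 5²*(-4))*23 = -34 + (2 + 25*(-4))*23 = -34 + (2 - 100)*23 = -34 - 98*23 = -34 - 2254 = -2288)
x/4844 + 3768/J = -3071/4844 + 3768/(-2288) = -3071*1/4844 + 3768*(-1/2288) = -3071/4844 - 471/286 = -1579915/692692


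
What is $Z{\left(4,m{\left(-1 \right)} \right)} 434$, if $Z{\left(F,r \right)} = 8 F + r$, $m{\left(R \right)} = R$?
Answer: $13454$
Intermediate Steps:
$Z{\left(F,r \right)} = r + 8 F$
$Z{\left(4,m{\left(-1 \right)} \right)} 434 = \left(-1 + 8 \cdot 4\right) 434 = \left(-1 + 32\right) 434 = 31 \cdot 434 = 13454$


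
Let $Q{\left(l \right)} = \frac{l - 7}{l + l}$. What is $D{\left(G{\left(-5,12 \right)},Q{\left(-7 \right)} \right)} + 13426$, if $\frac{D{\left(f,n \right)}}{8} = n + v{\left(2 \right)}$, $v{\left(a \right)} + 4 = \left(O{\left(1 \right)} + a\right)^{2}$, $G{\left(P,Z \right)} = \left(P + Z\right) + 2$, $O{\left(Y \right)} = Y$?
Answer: $13474$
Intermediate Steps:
$G{\left(P,Z \right)} = 2 + P + Z$
$v{\left(a \right)} = -4 + \left(1 + a\right)^{2}$
$Q{\left(l \right)} = \frac{-7 + l}{2 l}$
$D{\left(f,n \right)} = 40 + 8 n$ ($D{\left(f,n \right)} = 8 \left(n - \left(4 - \left(1 + 2\right)^{2}\right)\right) = 8 \left(n - \left(4 - 3^{2}\right)\right) = 8 \left(n + \left(-4 + 9\right)\right) = 8 \left(n + 5\right) = 8 \left(5 + n\right) = 40 + 8 n$)
$D{\left(G{\left(-5,12 \right)},Q{\left(-7 \right)} \right)} + 13426 = \left(40 + 8 \frac{-7 - 7}{2 \left(-7\right)}\right) + 13426 = \left(40 + 8 \cdot \frac{1}{2} \left(- \frac{1}{7}\right) \left(-14\right)\right) + 13426 = \left(40 + 8 \cdot 1\right) + 13426 = \left(40 + 8\right) + 13426 = 48 + 13426 = 13474$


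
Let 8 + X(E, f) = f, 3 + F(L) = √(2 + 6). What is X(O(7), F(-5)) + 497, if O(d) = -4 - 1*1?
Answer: 486 + 2*√2 ≈ 488.83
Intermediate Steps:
O(d) = -5 (O(d) = -4 - 1 = -5)
F(L) = -3 + 2*√2 (F(L) = -3 + √(2 + 6) = -3 + √8 = -3 + 2*√2)
X(E, f) = -8 + f
X(O(7), F(-5)) + 497 = (-8 + (-3 + 2*√2)) + 497 = (-11 + 2*√2) + 497 = 486 + 2*√2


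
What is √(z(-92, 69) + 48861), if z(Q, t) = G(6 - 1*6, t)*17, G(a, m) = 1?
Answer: √48878 ≈ 221.08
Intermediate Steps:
z(Q, t) = 17 (z(Q, t) = 1*17 = 17)
√(z(-92, 69) + 48861) = √(17 + 48861) = √48878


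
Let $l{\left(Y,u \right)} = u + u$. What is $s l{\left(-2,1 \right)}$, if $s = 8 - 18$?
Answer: $-20$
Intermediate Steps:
$l{\left(Y,u \right)} = 2 u$
$s = -10$
$s l{\left(-2,1 \right)} = - 10 \cdot 2 \cdot 1 = \left(-10\right) 2 = -20$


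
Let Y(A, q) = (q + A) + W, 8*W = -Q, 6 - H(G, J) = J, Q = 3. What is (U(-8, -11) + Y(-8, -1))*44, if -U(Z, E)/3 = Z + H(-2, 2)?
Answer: 231/2 ≈ 115.50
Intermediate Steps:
H(G, J) = 6 - J
W = -3/8 (W = (-1*3)/8 = (⅛)*(-3) = -3/8 ≈ -0.37500)
U(Z, E) = -12 - 3*Z (U(Z, E) = -3*(Z + (6 - 1*2)) = -3*(Z + (6 - 2)) = -3*(Z + 4) = -3*(4 + Z) = -12 - 3*Z)
Y(A, q) = -3/8 + A + q (Y(A, q) = (q + A) - 3/8 = (A + q) - 3/8 = -3/8 + A + q)
(U(-8, -11) + Y(-8, -1))*44 = ((-12 - 3*(-8)) + (-3/8 - 8 - 1))*44 = ((-12 + 24) - 75/8)*44 = (12 - 75/8)*44 = (21/8)*44 = 231/2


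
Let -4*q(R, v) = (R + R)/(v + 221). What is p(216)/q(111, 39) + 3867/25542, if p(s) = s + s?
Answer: -637480627/315018 ≈ -2023.6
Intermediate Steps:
q(R, v) = -R/(2*(221 + v)) (q(R, v) = -(R + R)/(4*(v + 221)) = -2*R/(4*(221 + v)) = -R/(2*(221 + v)))
p(s) = 2*s
p(216)/q(111, 39) + 3867/25542 = (2*216)/((-1*111/(442 + 2*39))) + 3867/25542 = 432/((-1*111/(442 + 78))) + 3867*(1/25542) = 432/((-1*111/520)) + 1289/8514 = 432/((-1*111*1/520)) + 1289/8514 = 432/(-111/520) + 1289/8514 = 432*(-520/111) + 1289/8514 = -74880/37 + 1289/8514 = -637480627/315018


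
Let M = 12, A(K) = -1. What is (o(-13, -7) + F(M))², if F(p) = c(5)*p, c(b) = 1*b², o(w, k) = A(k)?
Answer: 89401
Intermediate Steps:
o(w, k) = -1
c(b) = b²
F(p) = 25*p (F(p) = 5²*p = 25*p)
(o(-13, -7) + F(M))² = (-1 + 25*12)² = (-1 + 300)² = 299² = 89401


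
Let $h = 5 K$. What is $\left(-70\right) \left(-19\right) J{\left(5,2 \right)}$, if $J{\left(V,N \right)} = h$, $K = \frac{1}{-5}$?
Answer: $-1330$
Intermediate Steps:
$K = - \frac{1}{5} \approx -0.2$
$h = -1$ ($h = 5 \left(- \frac{1}{5}\right) = -1$)
$J{\left(V,N \right)} = -1$
$\left(-70\right) \left(-19\right) J{\left(5,2 \right)} = \left(-70\right) \left(-19\right) \left(-1\right) = 1330 \left(-1\right) = -1330$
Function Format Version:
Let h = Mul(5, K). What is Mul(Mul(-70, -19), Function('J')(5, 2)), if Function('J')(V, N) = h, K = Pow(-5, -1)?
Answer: -1330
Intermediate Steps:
K = Rational(-1, 5) ≈ -0.20000
h = -1 (h = Mul(5, Rational(-1, 5)) = -1)
Function('J')(V, N) = -1
Mul(Mul(-70, -19), Function('J')(5, 2)) = Mul(Mul(-70, -19), -1) = Mul(1330, -1) = -1330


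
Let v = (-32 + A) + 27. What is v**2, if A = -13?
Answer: 324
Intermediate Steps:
v = -18 (v = (-32 - 13) + 27 = -45 + 27 = -18)
v**2 = (-18)**2 = 324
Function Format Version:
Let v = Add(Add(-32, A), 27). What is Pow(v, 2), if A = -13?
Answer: 324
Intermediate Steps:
v = -18 (v = Add(Add(-32, -13), 27) = Add(-45, 27) = -18)
Pow(v, 2) = Pow(-18, 2) = 324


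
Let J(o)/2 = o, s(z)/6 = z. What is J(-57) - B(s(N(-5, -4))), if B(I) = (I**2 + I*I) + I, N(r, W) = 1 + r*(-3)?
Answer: -18642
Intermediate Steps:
N(r, W) = 1 - 3*r
s(z) = 6*z
B(I) = I + 2*I**2 (B(I) = (I**2 + I**2) + I = 2*I**2 + I = I + 2*I**2)
J(o) = 2*o
J(-57) - B(s(N(-5, -4))) = 2*(-57) - 6*(1 - 3*(-5))*(1 + 2*(6*(1 - 3*(-5)))) = -114 - 6*(1 + 15)*(1 + 2*(6*(1 + 15))) = -114 - 6*16*(1 + 2*(6*16)) = -114 - 96*(1 + 2*96) = -114 - 96*(1 + 192) = -114 - 96*193 = -114 - 1*18528 = -114 - 18528 = -18642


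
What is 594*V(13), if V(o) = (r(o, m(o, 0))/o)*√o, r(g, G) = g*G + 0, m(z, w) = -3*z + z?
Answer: -15444*√13 ≈ -55684.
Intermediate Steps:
m(z, w) = -2*z
r(g, G) = G*g (r(g, G) = G*g + 0 = G*g)
V(o) = -2*o^(3/2) (V(o) = (((-2*o)*o)/o)*√o = ((-2*o²)/o)*√o = (-2*o)*√o = -2*o^(3/2))
594*V(13) = 594*(-26*√13) = -15444*√13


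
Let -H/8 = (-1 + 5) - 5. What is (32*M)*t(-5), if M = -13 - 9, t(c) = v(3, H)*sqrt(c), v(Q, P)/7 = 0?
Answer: 0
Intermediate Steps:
H = 8 (H = -8*((-1 + 5) - 5) = -8*(4 - 5) = -8*(-1) = 8)
v(Q, P) = 0 (v(Q, P) = 7*0 = 0)
t(c) = 0 (t(c) = 0*sqrt(c) = 0)
M = -22
(32*M)*t(-5) = (32*(-22))*0 = -704*0 = 0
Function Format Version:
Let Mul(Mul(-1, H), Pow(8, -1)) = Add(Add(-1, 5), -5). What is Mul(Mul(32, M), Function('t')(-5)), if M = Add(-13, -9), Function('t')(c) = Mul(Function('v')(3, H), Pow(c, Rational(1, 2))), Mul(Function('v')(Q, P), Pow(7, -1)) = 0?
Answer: 0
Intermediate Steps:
H = 8 (H = Mul(-8, Add(Add(-1, 5), -5)) = Mul(-8, Add(4, -5)) = Mul(-8, -1) = 8)
Function('v')(Q, P) = 0 (Function('v')(Q, P) = Mul(7, 0) = 0)
Function('t')(c) = 0 (Function('t')(c) = Mul(0, Pow(c, Rational(1, 2))) = 0)
M = -22
Mul(Mul(32, M), Function('t')(-5)) = Mul(Mul(32, -22), 0) = Mul(-704, 0) = 0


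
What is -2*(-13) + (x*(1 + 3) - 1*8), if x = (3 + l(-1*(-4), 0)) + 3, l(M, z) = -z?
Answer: 42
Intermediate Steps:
x = 6 (x = (3 - 1*0) + 3 = (3 + 0) + 3 = 3 + 3 = 6)
-2*(-13) + (x*(1 + 3) - 1*8) = -2*(-13) + (6*(1 + 3) - 1*8) = 26 + (6*4 - 8) = 26 + (24 - 8) = 26 + 16 = 42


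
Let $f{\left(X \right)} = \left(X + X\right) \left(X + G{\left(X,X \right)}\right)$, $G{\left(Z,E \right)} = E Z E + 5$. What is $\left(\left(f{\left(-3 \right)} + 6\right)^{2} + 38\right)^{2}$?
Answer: $594091876$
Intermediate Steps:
$G{\left(Z,E \right)} = 5 + Z E^{2}$ ($G{\left(Z,E \right)} = Z E^{2} + 5 = 5 + Z E^{2}$)
$f{\left(X \right)} = 2 X \left(5 + X + X^{3}\right)$ ($f{\left(X \right)} = \left(X + X\right) \left(X + \left(5 + X X^{2}\right)\right) = 2 X \left(X + \left(5 + X^{3}\right)\right) = 2 X \left(5 + X + X^{3}\right)$)
$\left(\left(f{\left(-3 \right)} + 6\right)^{2} + 38\right)^{2} = \left(\left(2 \left(-3\right) \left(5 - 3 + \left(-3\right)^{3}\right) + 6\right)^{2} + 38\right)^{2} = \left(\left(2 \left(-3\right) \left(5 - 3 - 27\right) + 6\right)^{2} + 38\right)^{2} = \left(\left(2 \left(-3\right) \left(-25\right) + 6\right)^{2} + 38\right)^{2} = \left(\left(150 + 6\right)^{2} + 38\right)^{2} = \left(156^{2} + 38\right)^{2} = \left(24336 + 38\right)^{2} = 24374^{2} = 594091876$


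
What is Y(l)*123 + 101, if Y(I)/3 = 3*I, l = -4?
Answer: -4327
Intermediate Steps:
Y(I) = 9*I (Y(I) = 3*(3*I) = 9*I)
Y(l)*123 + 101 = (9*(-4))*123 + 101 = -36*123 + 101 = -4428 + 101 = -4327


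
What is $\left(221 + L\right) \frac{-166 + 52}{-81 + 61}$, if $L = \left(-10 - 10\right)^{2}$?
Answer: $\frac{35397}{10} \approx 3539.7$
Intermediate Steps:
$L = 400$ ($L = \left(-20\right)^{2} = 400$)
$\left(221 + L\right) \frac{-166 + 52}{-81 + 61} = \left(221 + 400\right) \frac{-166 + 52}{-81 + 61} = 621 \left(- \frac{114}{-20}\right) = 621 \left(\left(-114\right) \left(- \frac{1}{20}\right)\right) = 621 \cdot \frac{57}{10} = \frac{35397}{10}$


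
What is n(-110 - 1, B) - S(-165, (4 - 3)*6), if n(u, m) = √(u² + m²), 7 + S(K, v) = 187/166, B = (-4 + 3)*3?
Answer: 975/166 + 3*√1370 ≈ 116.91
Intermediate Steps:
B = -3 (B = -1*3 = -3)
S(K, v) = -975/166 (S(K, v) = -7 + 187/166 = -975/166)
n(u, m) = √(m² + u²)
n(-110 - 1, B) - S(-165, (4 - 3)*6) = √((-3)² + (-110 - 1)²) - 1*(-975/166) = √(9 + (-111)²) + 975/166 = √(9 + 12321) + 975/166 = √12330 + 975/166 = 3*√1370 + 975/166 = 975/166 + 3*√1370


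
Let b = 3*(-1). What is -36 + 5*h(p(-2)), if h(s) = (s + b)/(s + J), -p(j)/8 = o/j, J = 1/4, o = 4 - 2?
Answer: -1088/33 ≈ -32.970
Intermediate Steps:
o = 2
J = ¼ ≈ 0.25000
b = -3
p(j) = -16/j
h(s) = (-3 + s)/(¼ + s) (h(s) = (s - 3)/(s + ¼) = (-3 + s)/(¼ + s))
-36 + 5*h(p(-2)) = -36 + 5*(4*(-3 - 16/(-2))/(1 + 4*(-16/(-2)))) = -36 + 5*(4*(-3 - 16*(-½))/(1 + 4*(-16*(-½)))) = -36 + 5*(4*(-3 + 8)/(1 + 4*8)) = -36 + 5*(4*5/(1 + 32)) = -36 + 5*(4*5/33) = -36 + 5*(4*(1/33)*5) = -36 + 5*(20/33) = -36 + 100/33 = -1088/33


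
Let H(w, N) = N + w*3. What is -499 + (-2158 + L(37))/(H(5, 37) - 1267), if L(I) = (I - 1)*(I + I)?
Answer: -606791/1215 ≈ -499.42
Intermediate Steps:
L(I) = 2*I*(-1 + I) (L(I) = (-1 + I)*(2*I) = 2*I*(-1 + I))
H(w, N) = N + 3*w
-499 + (-2158 + L(37))/(H(5, 37) - 1267) = -499 + (-2158 + 2*37*(-1 + 37))/((37 + 3*5) - 1267) = -499 + (-2158 + 2*37*36)/((37 + 15) - 1267) = -499 + (-2158 + 2664)/(52 - 1267) = -499 + 506/(-1215) = -499 + 506*(-1/1215) = -499 - 506/1215 = -606791/1215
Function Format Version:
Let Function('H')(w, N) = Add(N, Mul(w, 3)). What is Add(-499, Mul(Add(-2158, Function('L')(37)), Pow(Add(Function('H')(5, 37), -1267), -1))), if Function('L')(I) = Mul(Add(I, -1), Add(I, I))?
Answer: Rational(-606791, 1215) ≈ -499.42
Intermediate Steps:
Function('L')(I) = Mul(2, I, Add(-1, I)) (Function('L')(I) = Mul(Add(-1, I), Mul(2, I)) = Mul(2, I, Add(-1, I)))
Function('H')(w, N) = Add(N, Mul(3, w))
Add(-499, Mul(Add(-2158, Function('L')(37)), Pow(Add(Function('H')(5, 37), -1267), -1))) = Add(-499, Mul(Add(-2158, Mul(2, 37, Add(-1, 37))), Pow(Add(Add(37, Mul(3, 5)), -1267), -1))) = Add(-499, Mul(Add(-2158, Mul(2, 37, 36)), Pow(Add(Add(37, 15), -1267), -1))) = Add(-499, Mul(Add(-2158, 2664), Pow(Add(52, -1267), -1))) = Add(-499, Mul(506, Pow(-1215, -1))) = Add(-499, Mul(506, Rational(-1, 1215))) = Add(-499, Rational(-506, 1215)) = Rational(-606791, 1215)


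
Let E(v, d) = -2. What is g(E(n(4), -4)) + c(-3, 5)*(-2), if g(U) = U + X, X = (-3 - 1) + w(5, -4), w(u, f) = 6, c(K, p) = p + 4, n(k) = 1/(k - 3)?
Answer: -18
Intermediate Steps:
n(k) = 1/(-3 + k)
c(K, p) = 4 + p
X = 2 (X = (-3 - 1) + 6 = -4 + 6 = 2)
g(U) = 2 + U (g(U) = U + 2 = 2 + U)
g(E(n(4), -4)) + c(-3, 5)*(-2) = (2 - 2) + (4 + 5)*(-2) = 0 + 9*(-2) = 0 - 18 = -18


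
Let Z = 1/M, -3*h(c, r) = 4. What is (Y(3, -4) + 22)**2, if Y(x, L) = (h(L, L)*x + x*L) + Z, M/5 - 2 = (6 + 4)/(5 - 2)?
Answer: 233289/6400 ≈ 36.451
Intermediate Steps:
h(c, r) = -4/3 (h(c, r) = -1/3*4 = -4/3)
M = 80/3 (M = 10 + 5*((6 + 4)/(5 - 2)) = 10 + 5*(10/3) = 10 + 50/3 = 80/3 ≈ 26.667)
Z = 3/80 (Z = 1/(80/3) = 3/80 ≈ 0.037500)
Y(x, L) = 3/80 - 4*x/3 + L*x (Y(x, L) = (-4*x/3 + x*L) + 3/80 = (-4*x/3 + L*x) + 3/80 = 3/80 - 4*x/3 + L*x)
(Y(3, -4) + 22)**2 = ((3/80 - 4/3*3 - 4*3) + 22)**2 = ((3/80 - 4 - 12) + 22)**2 = (-1277/80 + 22)**2 = (483/80)**2 = 233289/6400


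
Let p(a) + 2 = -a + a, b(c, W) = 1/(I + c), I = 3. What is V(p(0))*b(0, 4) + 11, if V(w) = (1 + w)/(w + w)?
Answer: 133/12 ≈ 11.083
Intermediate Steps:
b(c, W) = 1/(3 + c)
p(a) = -2 (p(a) = -2 + (-a + a) = -2 + 0 = -2)
V(w) = (1 + w)/(2*w) (V(w) = (1 + w)/((2*w)) = (1 + w)*(1/(2*w)) = (1 + w)/(2*w))
V(p(0))*b(0, 4) + 11 = ((1/2)*(1 - 2)/(-2))/(3 + 0) + 11 = ((1/2)*(-1/2)*(-1))/3 + 11 = (1/4)*(1/3) + 11 = 1/12 + 11 = 133/12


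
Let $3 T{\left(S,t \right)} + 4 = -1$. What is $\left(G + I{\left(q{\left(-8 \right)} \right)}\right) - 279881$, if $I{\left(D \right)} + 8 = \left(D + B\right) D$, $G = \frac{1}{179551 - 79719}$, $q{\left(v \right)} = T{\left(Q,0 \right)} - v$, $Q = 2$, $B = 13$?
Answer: $- \frac{251366892959}{898488} \approx -2.7977 \cdot 10^{5}$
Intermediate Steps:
$T{\left(S,t \right)} = - \frac{5}{3}$ ($T{\left(S,t \right)} = - \frac{4}{3} + \frac{1}{3} \left(-1\right) = - \frac{4}{3} - \frac{1}{3} = - \frac{5}{3}$)
$q{\left(v \right)} = - \frac{5}{3} - v$
$G = \frac{1}{99832} \approx 1.0017 \cdot 10^{-5}$
$I{\left(D \right)} = -8 + D \left(13 + D\right)$ ($I{\left(D \right)} = -8 + \left(D + 13\right) D = -8 + \left(13 + D\right) D = -8 + D \left(13 + D\right)$)
$\left(G + I{\left(q{\left(-8 \right)} \right)}\right) - 279881 = \left(\frac{1}{99832} + \left(-8 + \left(- \frac{5}{3} - -8\right)^{2} + 13 \left(- \frac{5}{3} - -8\right)\right)\right) - 279881 = \left(\frac{1}{99832} + \left(-8 + \left(- \frac{5}{3} + 8\right)^{2} + 13 \left(- \frac{5}{3} + 8\right)\right)\right) - 279881 = \left(\frac{1}{99832} + \left(-8 + \left(\frac{19}{3}\right)^{2} + 13 \cdot \frac{19}{3}\right)\right) - 279881 = \left(\frac{1}{99832} + \left(-8 + \frac{361}{9} + \frac{247}{3}\right)\right) - 279881 = \left(\frac{1}{99832} + \frac{1030}{9}\right) - 279881 = \frac{102826969}{898488} - 279881 = - \frac{251366892959}{898488}$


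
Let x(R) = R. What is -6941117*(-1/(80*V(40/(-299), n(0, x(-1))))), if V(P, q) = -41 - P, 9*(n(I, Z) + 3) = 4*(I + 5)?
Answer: -2075393983/977520 ≈ -2123.1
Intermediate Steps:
n(I, Z) = -7/9 + 4*I/9 (n(I, Z) = -3 + (4*(I + 5))/9 = -3 + (4*(5 + I))/9 = -3 + (20 + 4*I)/9 = -3 + (20/9 + 4*I/9) = -7/9 + 4*I/9)
-6941117*(-1/(80*V(40/(-299), n(0, x(-1))))) = -6941117*(-1/(80*(-41 - 40/(-299)))) = -6941117*(-1/(80*(-41 - 40*(-1)/299))) = -6941117*(-1/(80*(-41 - 1*(-40/299)))) = -6941117*(-1/(80*(-41 + 40/299))) = -6941117/((-80*(-12219/299))) = -6941117/977520/299 = -6941117*299/977520 = -2075393983/977520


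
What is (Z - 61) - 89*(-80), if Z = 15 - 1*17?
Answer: 7057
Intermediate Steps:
Z = -2 (Z = 15 - 17 = -2)
(Z - 61) - 89*(-80) = (-2 - 61) - 89*(-80) = -63 + 7120 = 7057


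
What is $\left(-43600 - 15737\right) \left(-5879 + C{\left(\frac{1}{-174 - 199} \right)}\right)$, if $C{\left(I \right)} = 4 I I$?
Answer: $\frac{48534069406419}{139129} \approx 3.4884 \cdot 10^{8}$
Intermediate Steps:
$C{\left(I \right)} = 4 I^{2}$
$\left(-43600 - 15737\right) \left(-5879 + C{\left(\frac{1}{-174 - 199} \right)}\right) = \left(-43600 - 15737\right) \left(-5879 + 4 \left(\frac{1}{-174 - 199}\right)^{2}\right) = - 59337 \left(-5879 + 4 \left(\frac{1}{-373}\right)^{2}\right) = - 59337 \left(-5879 + 4 \left(- \frac{1}{373}\right)^{2}\right) = - 59337 \left(-5879 + 4 \cdot \frac{1}{139129}\right) = - 59337 \left(-5879 + \frac{4}{139129}\right) = \left(-59337\right) \left(- \frac{817939387}{139129}\right) = \frac{48534069406419}{139129}$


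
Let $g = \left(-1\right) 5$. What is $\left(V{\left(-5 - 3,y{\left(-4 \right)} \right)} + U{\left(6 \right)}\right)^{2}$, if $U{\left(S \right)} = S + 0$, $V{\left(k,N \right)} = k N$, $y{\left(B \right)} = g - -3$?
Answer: $484$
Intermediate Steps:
$g = -5$
$y{\left(B \right)} = -2$ ($y{\left(B \right)} = -5 - -3 = -5 + 3 = -2$)
$V{\left(k,N \right)} = N k$
$U{\left(S \right)} = S$
$\left(V{\left(-5 - 3,y{\left(-4 \right)} \right)} + U{\left(6 \right)}\right)^{2} = \left(- 2 \left(-5 - 3\right) + 6\right)^{2} = \left(\left(-2\right) \left(-8\right) + 6\right)^{2} = \left(16 + 6\right)^{2} = 22^{2} = 484$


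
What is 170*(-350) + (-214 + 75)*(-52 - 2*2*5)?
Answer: -49492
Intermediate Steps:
170*(-350) + (-214 + 75)*(-52 - 2*2*5) = -59500 - 139*(-52 - 4*5) = -59500 - 139*(-52 - 20) = -59500 - 139*(-72) = -59500 + 10008 = -49492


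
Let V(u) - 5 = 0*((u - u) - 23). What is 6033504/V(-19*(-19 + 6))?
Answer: 6033504/5 ≈ 1.2067e+6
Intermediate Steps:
V(u) = 5 (V(u) = 5 + 0*((u - u) - 23) = 5 + 0*(0 - 23) = 5 + 0*(-23) = 5 + 0 = 5)
6033504/V(-19*(-19 + 6)) = 6033504/5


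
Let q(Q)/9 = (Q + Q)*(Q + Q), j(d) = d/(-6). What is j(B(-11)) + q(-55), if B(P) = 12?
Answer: 108898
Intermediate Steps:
j(d) = -d/6 (j(d) = d*(-⅙) = -d/6)
q(Q) = 36*Q² (q(Q) = 9*((Q + Q)*(Q + Q)) = 9*((2*Q)*(2*Q)) = 9*(4*Q²) = 36*Q²)
j(B(-11)) + q(-55) = -⅙*12 + 36*(-55)² = -2 + 36*3025 = -2 + 108900 = 108898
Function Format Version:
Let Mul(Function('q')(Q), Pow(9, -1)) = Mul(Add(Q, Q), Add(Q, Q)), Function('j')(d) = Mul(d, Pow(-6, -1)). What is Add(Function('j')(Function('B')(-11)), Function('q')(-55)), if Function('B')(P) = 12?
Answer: 108898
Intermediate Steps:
Function('j')(d) = Mul(Rational(-1, 6), d) (Function('j')(d) = Mul(d, Rational(-1, 6)) = Mul(Rational(-1, 6), d))
Function('q')(Q) = Mul(36, Pow(Q, 2)) (Function('q')(Q) = Mul(9, Mul(Add(Q, Q), Add(Q, Q))) = Mul(9, Mul(Mul(2, Q), Mul(2, Q))) = Mul(9, Mul(4, Pow(Q, 2))) = Mul(36, Pow(Q, 2)))
Add(Function('j')(Function('B')(-11)), Function('q')(-55)) = Add(Mul(Rational(-1, 6), 12), Mul(36, Pow(-55, 2))) = Add(-2, Mul(36, 3025)) = Add(-2, 108900) = 108898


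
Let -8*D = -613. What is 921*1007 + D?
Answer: 7420189/8 ≈ 9.2752e+5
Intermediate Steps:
D = 613/8 (D = -⅛*(-613) = 613/8 ≈ 76.625)
921*1007 + D = 921*1007 + 613/8 = 927447 + 613/8 = 7420189/8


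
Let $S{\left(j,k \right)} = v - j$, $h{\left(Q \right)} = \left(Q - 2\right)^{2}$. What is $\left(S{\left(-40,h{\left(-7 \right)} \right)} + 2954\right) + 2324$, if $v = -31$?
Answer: $5287$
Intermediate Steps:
$h{\left(Q \right)} = \left(-2 + Q\right)^{2}$
$S{\left(j,k \right)} = -31 - j$
$\left(S{\left(-40,h{\left(-7 \right)} \right)} + 2954\right) + 2324 = \left(\left(-31 - -40\right) + 2954\right) + 2324 = \left(\left(-31 + 40\right) + 2954\right) + 2324 = \left(9 + 2954\right) + 2324 = 2963 + 2324 = 5287$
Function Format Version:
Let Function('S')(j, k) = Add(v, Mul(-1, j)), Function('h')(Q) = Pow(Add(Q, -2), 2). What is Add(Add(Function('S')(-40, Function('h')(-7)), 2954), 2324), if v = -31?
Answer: 5287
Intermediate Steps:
Function('h')(Q) = Pow(Add(-2, Q), 2)
Function('S')(j, k) = Add(-31, Mul(-1, j))
Add(Add(Function('S')(-40, Function('h')(-7)), 2954), 2324) = Add(Add(Add(-31, Mul(-1, -40)), 2954), 2324) = Add(Add(Add(-31, 40), 2954), 2324) = Add(Add(9, 2954), 2324) = Add(2963, 2324) = 5287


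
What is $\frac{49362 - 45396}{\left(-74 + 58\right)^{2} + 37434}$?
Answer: $\frac{1983}{18845} \approx 0.10523$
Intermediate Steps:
$\frac{49362 - 45396}{\left(-74 + 58\right)^{2} + 37434} = \frac{3966}{\left(-16\right)^{2} + 37434} = \frac{3966}{256 + 37434} = \frac{3966}{37690} = 3966 \cdot \frac{1}{37690} = \frac{1983}{18845}$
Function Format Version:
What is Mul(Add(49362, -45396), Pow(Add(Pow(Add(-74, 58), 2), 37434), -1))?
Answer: Rational(1983, 18845) ≈ 0.10523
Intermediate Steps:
Mul(Add(49362, -45396), Pow(Add(Pow(Add(-74, 58), 2), 37434), -1)) = Mul(3966, Pow(Add(Pow(-16, 2), 37434), -1)) = Mul(3966, Pow(Add(256, 37434), -1)) = Mul(3966, Pow(37690, -1)) = Mul(3966, Rational(1, 37690)) = Rational(1983, 18845)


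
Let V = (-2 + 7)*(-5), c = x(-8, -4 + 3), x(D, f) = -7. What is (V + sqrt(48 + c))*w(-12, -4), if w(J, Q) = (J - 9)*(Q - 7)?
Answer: -5775 + 231*sqrt(41) ≈ -4295.9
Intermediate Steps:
w(J, Q) = (-9 + J)*(-7 + Q)
c = -7
V = -25 (V = 5*(-5) = -25)
(V + sqrt(48 + c))*w(-12, -4) = (-25 + sqrt(48 - 7))*(63 - 9*(-4) - 7*(-12) - 12*(-4)) = (-25 + sqrt(41))*(63 + 36 + 84 + 48) = (-25 + sqrt(41))*231 = -5775 + 231*sqrt(41)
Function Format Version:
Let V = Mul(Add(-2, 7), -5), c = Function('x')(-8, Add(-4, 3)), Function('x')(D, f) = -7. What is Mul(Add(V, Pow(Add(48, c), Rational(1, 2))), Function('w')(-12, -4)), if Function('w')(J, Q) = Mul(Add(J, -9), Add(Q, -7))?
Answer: Add(-5775, Mul(231, Pow(41, Rational(1, 2)))) ≈ -4295.9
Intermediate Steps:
Function('w')(J, Q) = Mul(Add(-9, J), Add(-7, Q))
c = -7
V = -25 (V = Mul(5, -5) = -25)
Mul(Add(V, Pow(Add(48, c), Rational(1, 2))), Function('w')(-12, -4)) = Mul(Add(-25, Pow(Add(48, -7), Rational(1, 2))), Add(63, Mul(-9, -4), Mul(-7, -12), Mul(-12, -4))) = Mul(Add(-25, Pow(41, Rational(1, 2))), Add(63, 36, 84, 48)) = Mul(Add(-25, Pow(41, Rational(1, 2))), 231) = Add(-5775, Mul(231, Pow(41, Rational(1, 2))))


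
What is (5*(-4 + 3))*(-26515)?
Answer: 132575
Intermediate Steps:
(5*(-4 + 3))*(-26515) = (5*(-1))*(-26515) = -5*(-26515) = 132575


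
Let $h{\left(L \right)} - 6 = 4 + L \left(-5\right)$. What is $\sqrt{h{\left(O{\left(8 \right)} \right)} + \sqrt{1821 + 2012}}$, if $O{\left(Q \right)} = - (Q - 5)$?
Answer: $\sqrt{25 + \sqrt{3833}} \approx 9.3226$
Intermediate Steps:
$O{\left(Q \right)} = 5 - Q$ ($O{\left(Q \right)} = - (-5 + Q) = 5 - Q$)
$h{\left(L \right)} = 10 - 5 L$ ($h{\left(L \right)} = 6 + \left(4 + L \left(-5\right)\right) = 6 - \left(-4 + 5 L\right) = 10 - 5 L$)
$\sqrt{h{\left(O{\left(8 \right)} \right)} + \sqrt{1821 + 2012}} = \sqrt{\left(10 - 5 \left(5 - 8\right)\right) + \sqrt{1821 + 2012}} = \sqrt{\left(10 - 5 \left(5 - 8\right)\right) + \sqrt{3833}} = \sqrt{\left(10 - -15\right) + \sqrt{3833}} = \sqrt{\left(10 + 15\right) + \sqrt{3833}} = \sqrt{25 + \sqrt{3833}}$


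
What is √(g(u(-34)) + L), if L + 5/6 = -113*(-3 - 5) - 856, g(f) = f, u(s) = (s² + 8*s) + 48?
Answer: 5*√1410/6 ≈ 31.292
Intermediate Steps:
u(s) = 48 + s² + 8*s
L = 283/6 (L = -⅚ + (-113*(-3 - 5) - 856) = -⅚ + (-113*(-8) - 856) = -⅚ + (904 - 856) = -⅚ + 48 = 283/6 ≈ 47.167)
√(g(u(-34)) + L) = √((48 + (-34)² + 8*(-34)) + 283/6) = √((48 + 1156 - 272) + 283/6) = √(932 + 283/6) = √(5875/6) = 5*√1410/6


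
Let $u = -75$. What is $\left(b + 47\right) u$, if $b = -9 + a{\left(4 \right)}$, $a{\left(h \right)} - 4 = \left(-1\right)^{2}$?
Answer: $-3225$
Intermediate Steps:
$a{\left(h \right)} = 5$ ($a{\left(h \right)} = 4 + \left(-1\right)^{2} = 4 + 1 = 5$)
$b = -4$ ($b = -9 + 5 = -4$)
$\left(b + 47\right) u = \left(-4 + 47\right) \left(-75\right) = 43 \left(-75\right) = -3225$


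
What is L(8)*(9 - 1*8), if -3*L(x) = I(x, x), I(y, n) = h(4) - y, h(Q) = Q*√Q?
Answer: 0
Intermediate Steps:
h(Q) = Q^(3/2)
I(y, n) = 8 - y (I(y, n) = 4^(3/2) - y = 8 - y)
L(x) = -8/3 + x/3 (L(x) = -(8 - x)/3 = -8/3 + x/3)
L(8)*(9 - 1*8) = (-8/3 + (⅓)*8)*(9 - 1*8) = (-8/3 + 8/3)*(9 - 8) = 0*1 = 0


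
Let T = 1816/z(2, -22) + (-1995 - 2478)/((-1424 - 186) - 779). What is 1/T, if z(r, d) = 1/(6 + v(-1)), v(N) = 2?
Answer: 2389/34711865 ≈ 6.8824e-5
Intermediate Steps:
z(r, d) = 1/8 (z(r, d) = 1/(6 + 2) = 1/8)
T = 34711865/2389 (T = 1816/(1/8) + (-1995 - 2478)/((-1424 - 186) - 779) = 1816*8 - 4473/(-1610 - 779) = 14528 - 4473/(-2389) = 14528 - 4473*(-1/2389) = 14528 + 4473/2389 = 34711865/2389 ≈ 14530.)
1/T = 1/(34711865/2389) = 2389/34711865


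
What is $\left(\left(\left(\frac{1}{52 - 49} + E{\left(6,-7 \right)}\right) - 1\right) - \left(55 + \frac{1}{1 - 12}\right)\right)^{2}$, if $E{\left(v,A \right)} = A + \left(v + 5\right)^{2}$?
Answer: $\frac{3717184}{1089} \approx 3413.4$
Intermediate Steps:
$E{\left(v,A \right)} = A + \left(5 + v\right)^{2}$
$\left(\left(\left(\frac{1}{52 - 49} + E{\left(6,-7 \right)}\right) - 1\right) - \left(55 + \frac{1}{1 - 12}\right)\right)^{2} = \left(\left(\left(\frac{1}{52 - 49} - \left(7 - \left(5 + 6\right)^{2}\right)\right) - 1\right) - \left(55 + \frac{1}{1 - 12}\right)\right)^{2} = \left(\left(\left(\frac{1}{3} - \left(7 - 11^{2}\right)\right) - 1\right) - \frac{604}{11}\right)^{2} = \left(\left(\left(\frac{1}{3} + \left(-7 + 121\right)\right) - 1\right) - \frac{604}{11}\right)^{2} = \left(\left(\left(\frac{1}{3} + 114\right) - 1\right) + \left(-55 + \frac{1}{11}\right)\right)^{2} = \left(\left(\frac{343}{3} - 1\right) - \frac{604}{11}\right)^{2} = \left(\frac{340}{3} - \frac{604}{11}\right)^{2} = \left(\frac{1928}{33}\right)^{2} = \frac{3717184}{1089}$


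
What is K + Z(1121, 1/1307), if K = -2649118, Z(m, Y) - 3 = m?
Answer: -2647994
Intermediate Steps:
Z(m, Y) = 3 + m
K + Z(1121, 1/1307) = -2649118 + (3 + 1121) = -2649118 + 1124 = -2647994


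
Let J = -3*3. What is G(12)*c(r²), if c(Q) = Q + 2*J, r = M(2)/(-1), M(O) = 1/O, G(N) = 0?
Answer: 0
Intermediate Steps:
J = -9
r = -½ (r = 1/(2*(-1)) = (½)*(-1) = -½ ≈ -0.50000)
c(Q) = -18 + Q (c(Q) = Q + 2*(-9) = Q - 18 = -18 + Q)
G(12)*c(r²) = 0*(-18 + (-½)²) = 0*(-18 + ¼) = 0*(-71/4) = 0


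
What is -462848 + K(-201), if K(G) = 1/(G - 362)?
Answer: -260583425/563 ≈ -4.6285e+5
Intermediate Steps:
K(G) = 1/(-362 + G)
-462848 + K(-201) = -462848 + 1/(-362 - 201) = -462848 + 1/(-563) = -462848 - 1/563 = -260583425/563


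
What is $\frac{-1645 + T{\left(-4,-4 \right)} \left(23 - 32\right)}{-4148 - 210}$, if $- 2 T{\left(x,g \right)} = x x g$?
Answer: $\frac{1933}{4358} \approx 0.44355$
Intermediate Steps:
$T{\left(x,g \right)} = - \frac{g x^{2}}{2}$ ($T{\left(x,g \right)} = - \frac{x x g}{2} = - \frac{x^{2} g}{2} = - \frac{g x^{2}}{2}$)
$\frac{-1645 + T{\left(-4,-4 \right)} \left(23 - 32\right)}{-4148 - 210} = \frac{-1645 + \left(- \frac{1}{2}\right) \left(-4\right) \left(-4\right)^{2} \left(23 - 32\right)}{-4148 - 210} = \frac{-1645 + \left(- \frac{1}{2}\right) \left(-4\right) 16 \left(-9\right)}{-4358} = \left(-1645 + 32 \left(-9\right)\right) \left(- \frac{1}{4358}\right) = \left(-1645 - 288\right) \left(- \frac{1}{4358}\right) = \left(-1933\right) \left(- \frac{1}{4358}\right) = \frac{1933}{4358}$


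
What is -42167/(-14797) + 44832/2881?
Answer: 784862231/42630157 ≈ 18.411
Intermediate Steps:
-42167/(-14797) + 44832/2881 = -42167*(-1/14797) + 44832*(1/2881) = 42167/14797 + 44832/2881 = 784862231/42630157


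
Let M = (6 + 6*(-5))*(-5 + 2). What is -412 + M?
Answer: -340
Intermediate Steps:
M = 72 (M = (6 - 30)*(-3) = -24*(-3) = 72)
-412 + M = -412 + 72 = -340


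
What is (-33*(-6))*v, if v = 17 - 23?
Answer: -1188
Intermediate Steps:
v = -6
(-33*(-6))*v = -33*(-6)*(-6) = 198*(-6) = -1188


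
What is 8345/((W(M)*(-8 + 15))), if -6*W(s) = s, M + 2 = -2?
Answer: 25035/14 ≈ 1788.2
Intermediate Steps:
M = -4 (M = -2 - 2 = -4)
W(s) = -s/6
8345/((W(M)*(-8 + 15))) = 8345/(((-1/6*(-4))*(-8 + 15))) = 8345/(((2/3)*7)) = 8345/(14/3) = 8345*(3/14) = 25035/14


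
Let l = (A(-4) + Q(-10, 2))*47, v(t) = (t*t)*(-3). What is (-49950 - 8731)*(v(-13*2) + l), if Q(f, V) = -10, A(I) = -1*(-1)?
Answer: 143827131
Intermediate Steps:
A(I) = 1
v(t) = -3*t**2 (v(t) = t**2*(-3) = -3*t**2)
l = -423 (l = (1 - 10)*47 = -9*47 = -423)
(-49950 - 8731)*(v(-13*2) + l) = (-49950 - 8731)*(-3*(-13*2)**2 - 423) = -58681*(-3*(-26)**2 - 423) = -58681*(-3*676 - 423) = -58681*(-2028 - 423) = -58681*(-2451) = 143827131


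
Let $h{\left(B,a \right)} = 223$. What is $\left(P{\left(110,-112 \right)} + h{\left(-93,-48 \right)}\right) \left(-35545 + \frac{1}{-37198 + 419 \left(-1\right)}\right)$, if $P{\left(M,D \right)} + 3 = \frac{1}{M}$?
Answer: $- \frac{490288889901}{62695} \approx -7.8202 \cdot 10^{6}$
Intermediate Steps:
$P{\left(M,D \right)} = -3 + \frac{1}{M}$
$\left(P{\left(110,-112 \right)} + h{\left(-93,-48 \right)}\right) \left(-35545 + \frac{1}{-37198 + 419 \left(-1\right)}\right) = \left(\left(-3 + \frac{1}{110}\right) + 223\right) \left(-35545 + \frac{1}{-37198 + 419 \left(-1\right)}\right) = \left(\left(-3 + \frac{1}{110}\right) + 223\right) \left(-35545 + \frac{1}{-37198 - 419}\right) = \left(- \frac{329}{110} + 223\right) \left(-35545 + \frac{1}{-37617}\right) = \frac{24201 \left(-35545 - \frac{1}{37617}\right)}{110} = \frac{24201}{110} \left(- \frac{1337096266}{37617}\right) = - \frac{490288889901}{62695}$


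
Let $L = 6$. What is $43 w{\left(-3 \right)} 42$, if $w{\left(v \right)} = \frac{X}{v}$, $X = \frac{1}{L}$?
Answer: $- \frac{301}{3} \approx -100.33$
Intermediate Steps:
$X = \frac{1}{6} \approx 0.16667$
$w{\left(v \right)} = \frac{1}{6 v}$
$43 w{\left(-3 \right)} 42 = 43 \frac{1}{6 \left(-3\right)} 42 = 43 \cdot \frac{1}{6} \left(- \frac{1}{3}\right) 42 = 43 \left(- \frac{1}{18}\right) 42 = \left(- \frac{43}{18}\right) 42 = - \frac{301}{3}$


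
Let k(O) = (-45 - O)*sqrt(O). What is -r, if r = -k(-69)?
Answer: 24*I*sqrt(69) ≈ 199.36*I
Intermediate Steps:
k(O) = sqrt(O)*(-45 - O)
r = -24*I*sqrt(69) (r = -sqrt(-69)*(-45 - 1*(-69)) = -I*sqrt(69)*(-45 + 69) = -I*sqrt(69)*24 = -24*I*sqrt(69) ≈ -199.36*I)
-r = -(-24)*I*sqrt(69) = 24*I*sqrt(69)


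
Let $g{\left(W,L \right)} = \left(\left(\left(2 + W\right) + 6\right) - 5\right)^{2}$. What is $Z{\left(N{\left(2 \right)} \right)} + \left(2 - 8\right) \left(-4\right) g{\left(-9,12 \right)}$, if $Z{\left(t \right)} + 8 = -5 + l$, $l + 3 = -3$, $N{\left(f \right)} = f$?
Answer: $845$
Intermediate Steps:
$l = -6$ ($l = -3 - 3 = -6$)
$Z{\left(t \right)} = -19$ ($Z{\left(t \right)} = -8 - 11 = -19$)
$g{\left(W,L \right)} = \left(3 + W\right)^{2}$ ($g{\left(W,L \right)} = \left(\left(8 + W\right) - 5\right)^{2} = \left(3 + W\right)^{2}$)
$Z{\left(N{\left(2 \right)} \right)} + \left(2 - 8\right) \left(-4\right) g{\left(-9,12 \right)} = -19 + \left(2 - 8\right) \left(-4\right) \left(3 - 9\right)^{2} = -19 + \left(2 - 8\right) \left(-4\right) \left(-6\right)^{2} = -19 + \left(-6\right) \left(-4\right) 36 = -19 + 24 \cdot 36 = -19 + 864 = 845$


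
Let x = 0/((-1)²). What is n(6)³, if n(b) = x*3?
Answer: 0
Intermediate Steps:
x = 0 (x = 0/1 = 0*1 = 0)
n(b) = 0 (n(b) = 0*3 = 0)
n(6)³ = 0³ = 0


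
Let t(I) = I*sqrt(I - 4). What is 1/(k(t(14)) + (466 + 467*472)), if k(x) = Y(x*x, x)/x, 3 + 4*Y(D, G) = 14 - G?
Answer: 6927102560/1530125952702639 - 616*sqrt(10)/1530125952702639 ≈ 4.5271e-6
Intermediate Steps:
Y(D, G) = 11/4 - G/4 (Y(D, G) = -3/4 + (14 - G)/4 = -3/4 + (7/2 - G/4) = 11/4 - G/4)
t(I) = I*sqrt(-4 + I)
k(x) = (11/4 - x/4)/x
1/(k(t(14)) + (466 + 467*472)) = 1/((11 - 14*sqrt(-4 + 14))/(4*((14*sqrt(-4 + 14)))) + (466 + 467*472)) = 1/((11 - 14*sqrt(10))/(4*((14*sqrt(10)))) + (466 + 220424)) = 1/((sqrt(10)/140)*(11 - 14*sqrt(10))/4 + 220890) = 1/(sqrt(10)*(11 - 14*sqrt(10))/560 + 220890) = 1/(220890 + sqrt(10)*(11 - 14*sqrt(10))/560)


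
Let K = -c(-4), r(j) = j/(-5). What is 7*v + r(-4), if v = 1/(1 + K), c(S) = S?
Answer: 11/5 ≈ 2.2000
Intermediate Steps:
r(j) = -j/5 (r(j) = j*(-1/5) = -j/5)
K = 4 (K = -1*(-4) = 4)
v = 1/5 (v = 1/(1 + 4) = 1/5 ≈ 0.20000)
7*v + r(-4) = 7*(1/5) - 1/5*(-4) = 7/5 + 4/5 = 11/5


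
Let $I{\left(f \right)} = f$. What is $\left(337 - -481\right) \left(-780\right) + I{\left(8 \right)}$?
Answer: $-638032$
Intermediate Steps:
$\left(337 - -481\right) \left(-780\right) + I{\left(8 \right)} = \left(337 - -481\right) \left(-780\right) + 8 = \left(337 + 481\right) \left(-780\right) + 8 = 818 \left(-780\right) + 8 = -638040 + 8 = -638032$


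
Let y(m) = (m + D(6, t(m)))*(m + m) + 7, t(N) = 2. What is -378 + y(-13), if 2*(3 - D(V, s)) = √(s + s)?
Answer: -85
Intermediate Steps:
D(V, s) = 3 - √2*√s/2 (D(V, s) = 3 - √(s + s)/2 = 3 - √2*√s/2)
y(m) = 7 + 2*m*(2 + m) (y(m) = (m + (3 - √2*√2/2))*(m + m) + 7 = (m + (3 - 1))*(2*m) + 7 = (m + 2)*(2*m) + 7 = (2 + m)*(2*m) + 7 = 2*m*(2 + m) + 7 = 7 + 2*m*(2 + m))
-378 + y(-13) = -378 + (7 + 2*(-13)² + 4*(-13)) = -378 + (7 + 2*169 - 52) = -378 + (7 + 338 - 52) = -378 + 293 = -85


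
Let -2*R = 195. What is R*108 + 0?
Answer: -10530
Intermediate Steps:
R = -195/2 (R = -1/2*195 = -195/2 ≈ -97.500)
R*108 + 0 = -195/2*108 + 0 = -10530 + 0 = -10530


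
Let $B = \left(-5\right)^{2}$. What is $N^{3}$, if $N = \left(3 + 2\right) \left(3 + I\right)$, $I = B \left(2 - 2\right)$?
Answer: $3375$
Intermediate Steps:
$B = 25$
$I = 0$ ($I = 25 \left(2 - 2\right) = 25 \cdot 0 = 0$)
$N = 15$ ($N = \left(3 + 2\right) \left(3 + 0\right) = 5 \cdot 3 = 15$)
$N^{3} = 15^{3} = 3375$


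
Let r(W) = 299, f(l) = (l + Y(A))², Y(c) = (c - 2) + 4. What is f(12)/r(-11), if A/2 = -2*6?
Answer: 100/299 ≈ 0.33445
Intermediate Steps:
A = -24 (A = 2*(-2*6) = 2*(-12) = -24)
Y(c) = 2 + c (Y(c) = (-2 + c) + 4 = 2 + c)
f(l) = (-22 + l)² (f(l) = (l + (2 - 24))² = (l - 22)² = (-22 + l)²)
f(12)/r(-11) = (-22 + 12)²/299 = (-10)²*(1/299) = 100*(1/299) = 100/299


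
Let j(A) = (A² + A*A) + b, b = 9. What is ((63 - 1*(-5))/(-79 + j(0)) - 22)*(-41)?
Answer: 32964/35 ≈ 941.83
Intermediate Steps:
j(A) = 9 + 2*A² (j(A) = (A² + A*A) + 9 = (A² + A²) + 9 = 2*A² + 9 = 9 + 2*A²)
((63 - 1*(-5))/(-79 + j(0)) - 22)*(-41) = ((63 - 1*(-5))/(-79 + (9 + 2*0²)) - 22)*(-41) = ((63 + 5)/(-79 + (9 + 2*0)) - 22)*(-41) = (68/(-79 + (9 + 0)) - 22)*(-41) = (68/(-79 + 9) - 22)*(-41) = (68/(-70) - 22)*(-41) = (68*(-1/70) - 22)*(-41) = (-34/35 - 22)*(-41) = -804/35*(-41) = 32964/35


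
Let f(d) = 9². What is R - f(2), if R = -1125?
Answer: -1206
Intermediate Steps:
f(d) = 81
R - f(2) = -1125 - 1*81 = -1125 - 81 = -1206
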